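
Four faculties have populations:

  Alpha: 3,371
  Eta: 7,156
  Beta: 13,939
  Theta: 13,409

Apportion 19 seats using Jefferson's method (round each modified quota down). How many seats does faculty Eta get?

4

Standard divisor 37875/19 ≈ 1993.421; standard quotas: Alpha 1.691, Eta 3.590, Beta 6.993, Theta 6.727.
Rounding down gives 1, 3, 6, 6 = 16 seats, so the divisor must be adjusted.
With modified divisor 1770: modified quotas Alpha 1.905, Eta 4.043, Beta 7.875, Theta 7.576.
Rounding down: Alpha 1, Eta 4, Beta 7, Theta 7 (total 19).
Eta receives 4.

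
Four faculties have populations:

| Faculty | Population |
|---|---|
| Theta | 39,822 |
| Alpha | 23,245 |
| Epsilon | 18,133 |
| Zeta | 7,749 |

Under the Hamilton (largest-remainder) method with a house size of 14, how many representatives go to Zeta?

The standard divisor is 88949/14 ≈ 6353.5.
Standard quotas: Theta 6.2677, Alpha 3.6586, Epsilon 2.8540, Zeta 1.2196.
Lower quotas: Theta 6, Alpha 3, Epsilon 2, Zeta 1 (sum 12, leaving 2 seats).
Remainders in descending order: Epsilon 0.8540, Alpha 0.6586, Theta 0.2677, Zeta 0.2196.
The surplus seats go to Epsilon, Alpha.
Zeta receives 1.

1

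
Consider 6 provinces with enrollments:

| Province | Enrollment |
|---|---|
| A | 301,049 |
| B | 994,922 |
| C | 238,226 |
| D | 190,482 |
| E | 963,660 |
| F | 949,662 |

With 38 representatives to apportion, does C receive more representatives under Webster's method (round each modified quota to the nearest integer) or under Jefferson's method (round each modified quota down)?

Webster: A 3, B 10, C 3, D 2, E 10, F 10.
Jefferson: A 3, B 11, C 2, D 2, E 10, F 10.
C gets 3 under Webster and 2 under Jefferson.

Webster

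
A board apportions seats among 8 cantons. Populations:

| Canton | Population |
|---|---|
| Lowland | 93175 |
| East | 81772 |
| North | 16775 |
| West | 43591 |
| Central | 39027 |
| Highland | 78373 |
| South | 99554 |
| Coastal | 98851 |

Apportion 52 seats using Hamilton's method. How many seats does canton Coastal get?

9

Standard divisor: 551118 ÷ 52 ≈ 10598.423.
Standard quotas: Lowland 8.7914, East 7.7155, North 1.5828, West 4.1130, Central 3.6823, Highland 7.3948, South 9.3933, Coastal 9.3270.
Lower quotas: Lowland 8, East 7, North 1, West 4, Central 3, Highland 7, South 9, Coastal 9 (sum 48, leaving 4 seats).
Remainders in descending order: Lowland 0.7914, East 0.7155, Central 0.6823, North 0.5828, Highland 0.3948, South 0.3933, Coastal 0.3270, West 0.1130.
Largest remainders: Lowland, East, Central, North receive the extra seats.
Coastal receives 9.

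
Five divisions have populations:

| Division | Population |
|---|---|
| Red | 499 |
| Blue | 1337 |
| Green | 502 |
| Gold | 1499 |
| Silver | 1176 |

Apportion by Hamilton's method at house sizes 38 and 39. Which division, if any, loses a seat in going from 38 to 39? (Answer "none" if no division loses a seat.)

At 38 seats: Red 4, Blue 10, Green 4, Gold 11, Silver 9.
At 39 seats: Red 4, Blue 10, Green 4, Gold 12, Silver 9.
No division's allocation decreased.

none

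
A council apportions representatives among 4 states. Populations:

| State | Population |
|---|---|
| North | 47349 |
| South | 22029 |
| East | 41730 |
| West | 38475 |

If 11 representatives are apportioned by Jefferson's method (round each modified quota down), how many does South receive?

1

Standard divisor 149583/11 ≈ 13598.455; standard quotas: North 3.482, South 1.620, East 3.069, West 2.829.
Rounding down gives 3, 1, 3, 2 = 9 seats, so the divisor must be adjusted.
With modified divisor 11400: modified quotas North 4.153, South 1.932, East 3.661, West 3.375.
Rounding down: North 4, South 1, East 3, West 3 (total 11).
South receives 1.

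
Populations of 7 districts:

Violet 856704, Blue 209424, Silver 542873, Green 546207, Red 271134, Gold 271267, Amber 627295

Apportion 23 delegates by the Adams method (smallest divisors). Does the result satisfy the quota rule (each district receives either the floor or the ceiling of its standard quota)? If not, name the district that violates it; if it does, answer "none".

Standard quotas: Violet 5.926, Blue 1.449, Silver 3.755, Green 3.778, Red 1.876, Gold 1.876, Amber 4.339.
Adams allocation: Violet 5, Blue 2, Silver 4, Green 4, Red 2, Gold 2, Amber 4.
Every allocation lies between the lower and upper quota.

none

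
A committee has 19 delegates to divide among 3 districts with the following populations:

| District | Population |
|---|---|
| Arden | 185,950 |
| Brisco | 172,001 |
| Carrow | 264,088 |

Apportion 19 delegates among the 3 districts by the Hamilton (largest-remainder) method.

Arden 6, Brisco 5, Carrow 8

Standard divisor: 622039 ÷ 19 ≈ 32738.895.
Standard quotas: Arden 5.6798, Brisco 5.2537, Carrow 8.0665.
Lower quotas: Arden 5, Brisco 5, Carrow 8 (sum 18, leaving 1 seat).
Remainders in descending order: Arden 0.6798, Brisco 0.2537, Carrow 0.0665.
Largest remainder: Arden receives the extra seat.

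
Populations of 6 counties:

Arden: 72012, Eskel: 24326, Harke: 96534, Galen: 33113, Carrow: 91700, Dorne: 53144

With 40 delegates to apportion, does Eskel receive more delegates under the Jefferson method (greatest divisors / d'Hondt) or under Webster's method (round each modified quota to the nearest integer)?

Jefferson: Arden 8, Eskel 2, Harke 11, Galen 3, Carrow 10, Dorne 6.
Webster: Arden 8, Eskel 3, Harke 10, Galen 3, Carrow 10, Dorne 6.
Eskel gets 2 under Jefferson and 3 under Webster.

Webster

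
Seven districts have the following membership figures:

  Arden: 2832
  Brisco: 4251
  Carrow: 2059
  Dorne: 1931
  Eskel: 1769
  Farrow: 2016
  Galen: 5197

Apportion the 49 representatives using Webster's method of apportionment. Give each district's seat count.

Arden 7; Brisco 10; Carrow 5; Dorne 5; Eskel 4; Farrow 5; Galen 13

Standard divisor 20055/49 ≈ 409.286; standard quotas: Arden 6.919, Brisco 10.386, Carrow 5.031, Dorne 4.718, Eskel 4.322, Farrow 4.926, Galen 12.698.
Rounding to the nearest integer gives Arden 7, Brisco 10, Carrow 5, Dorne 5, Eskel 4, Farrow 5, Galen 13 — total 49, matching the house size, so no adjustment is needed.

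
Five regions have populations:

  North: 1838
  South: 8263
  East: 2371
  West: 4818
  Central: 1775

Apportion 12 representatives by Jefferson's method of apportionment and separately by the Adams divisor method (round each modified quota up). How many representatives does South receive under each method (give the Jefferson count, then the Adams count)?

6 and 5

Jefferson: North 1, South 6, East 1, West 3, Central 1.
Adams: North 1, South 5, East 2, West 3, Central 1.
South gets 6 under Jefferson and 5 under Adams.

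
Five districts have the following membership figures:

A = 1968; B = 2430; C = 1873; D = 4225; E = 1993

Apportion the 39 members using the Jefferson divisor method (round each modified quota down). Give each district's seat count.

Standard divisor 12489/39 ≈ 320.231; standard quotas: A 6.146, B 7.588, C 5.849, D 13.194, E 6.224.
Rounding down gives 6, 7, 5, 13, 6 = 37 seats, so the divisor must be adjusted.
With modified divisor 302.8: modified quotas A 6.499, B 8.025, C 6.186, D 13.953, E 6.582.
Rounding down: A 6, B 8, C 6, D 13, E 6 (total 39).

A 6, B 8, C 6, D 13, E 6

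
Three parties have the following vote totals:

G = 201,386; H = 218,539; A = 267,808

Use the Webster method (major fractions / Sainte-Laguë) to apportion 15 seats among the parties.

G=4, H=5, A=6

Standard divisor 687733/15 ≈ 45848.867; standard quotas: G 4.392, H 4.767, A 5.841.
Rounding to the nearest integer gives G 4, H 5, A 6 — total 15, matching the house size, so no adjustment is needed.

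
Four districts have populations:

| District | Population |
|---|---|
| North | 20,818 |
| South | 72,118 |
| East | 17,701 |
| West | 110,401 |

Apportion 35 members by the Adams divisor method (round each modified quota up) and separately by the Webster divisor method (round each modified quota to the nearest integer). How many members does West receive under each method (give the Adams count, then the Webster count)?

Adams: North 4, South 11, East 3, West 17.
Webster: North 3, South 11, East 3, West 18.
West gets 17 under Adams and 18 under Webster.

17 and 18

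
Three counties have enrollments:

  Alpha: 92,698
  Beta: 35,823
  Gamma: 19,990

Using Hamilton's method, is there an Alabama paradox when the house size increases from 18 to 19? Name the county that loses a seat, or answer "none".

Gamma

At 18 seats: Alpha 11, Beta 4, Gamma 3.
At 19 seats: Alpha 12, Beta 5, Gamma 2.
Gamma drops from 3 to 2.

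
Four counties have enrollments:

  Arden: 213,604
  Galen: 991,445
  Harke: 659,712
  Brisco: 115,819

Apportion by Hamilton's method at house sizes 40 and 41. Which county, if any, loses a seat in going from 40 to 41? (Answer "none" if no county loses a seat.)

Brisco

At 40 seats: Arden 4, Galen 20, Harke 13, Brisco 3.
At 41 seats: Arden 4, Galen 21, Harke 14, Brisco 2.
Brisco drops from 3 to 2.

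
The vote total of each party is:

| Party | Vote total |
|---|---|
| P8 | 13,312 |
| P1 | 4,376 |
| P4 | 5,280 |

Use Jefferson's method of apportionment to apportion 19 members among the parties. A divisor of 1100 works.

With modified divisor 1100: modified quotas P8 12.102, P1 3.978, P4 4.800.
Rounding down: P8 12, P1 3, P4 4 (total 19).

P8: 12, P1: 3, P4: 4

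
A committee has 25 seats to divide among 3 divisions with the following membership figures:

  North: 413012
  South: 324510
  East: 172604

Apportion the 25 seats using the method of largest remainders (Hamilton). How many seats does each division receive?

North: 11, South: 9, East: 5

Total 910126; standard divisor 910126/25 ≈ 36405.04.
Standard quotas: North 11.3449, South 8.9139, East 4.7412.
Lower quotas: North 11, South 8, East 4 (sum 23, leaving 2 seats).
Remainders in descending order: South 0.9139, East 0.7412, North 0.3449.
The surplus seats go to South, East.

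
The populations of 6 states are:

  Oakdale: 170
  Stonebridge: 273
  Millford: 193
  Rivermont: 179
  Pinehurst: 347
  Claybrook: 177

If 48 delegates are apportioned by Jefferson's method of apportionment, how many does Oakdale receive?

6

Standard divisor 1339/48 ≈ 27.896; standard quotas: Oakdale 6.094, Stonebridge 9.786, Millford 6.919, Rivermont 6.417, Pinehurst 12.439, Claybrook 6.345.
Rounding down gives 6, 9, 6, 6, 12, 6 = 45 seats, so the divisor must be adjusted.
With modified divisor 26: modified quotas Oakdale 6.538, Stonebridge 10.500, Millford 7.423, Rivermont 6.885, Pinehurst 13.346, Claybrook 6.808.
Rounding down: Oakdale 6, Stonebridge 10, Millford 7, Rivermont 6, Pinehurst 13, Claybrook 6 (total 48).
Oakdale receives 6.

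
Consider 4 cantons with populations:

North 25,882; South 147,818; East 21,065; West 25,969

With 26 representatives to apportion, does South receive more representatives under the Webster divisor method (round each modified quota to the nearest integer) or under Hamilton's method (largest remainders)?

Webster: North 3, South 18, East 2, West 3.
Hamilton: North 3, South 17, East 3, West 3.
South gets 18 under Webster and 17 under Hamilton.

Webster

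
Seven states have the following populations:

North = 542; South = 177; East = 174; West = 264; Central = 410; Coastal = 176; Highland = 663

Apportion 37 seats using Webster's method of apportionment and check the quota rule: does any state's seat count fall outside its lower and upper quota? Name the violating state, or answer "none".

none

Standard quotas: North 8.335, South 2.722, East 2.676, West 4.060, Central 6.305, Coastal 2.707, Highland 10.196.
Webster allocation: North 8, South 3, East 3, West 4, Central 6, Coastal 3, Highland 10.
Every allocation lies between the lower and upper quota.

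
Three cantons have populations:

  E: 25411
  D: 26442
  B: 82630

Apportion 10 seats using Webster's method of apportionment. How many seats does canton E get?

Standard divisor 134483/10 ≈ 13448.3; standard quotas: E 1.890, D 1.966, B 6.144.
Rounding to the nearest integer gives E 2, D 2, B 6 — total 10, matching the house size, so no adjustment is needed.
E receives 2.

2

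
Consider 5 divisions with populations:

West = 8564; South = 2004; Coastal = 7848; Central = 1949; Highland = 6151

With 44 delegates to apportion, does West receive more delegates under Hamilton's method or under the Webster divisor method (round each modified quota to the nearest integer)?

Hamilton: West 14, South 4, Coastal 13, Central 3, Highland 10.
Webster: West 15, South 3, Coastal 13, Central 3, Highland 10.
West gets 14 under Hamilton and 15 under Webster.

Webster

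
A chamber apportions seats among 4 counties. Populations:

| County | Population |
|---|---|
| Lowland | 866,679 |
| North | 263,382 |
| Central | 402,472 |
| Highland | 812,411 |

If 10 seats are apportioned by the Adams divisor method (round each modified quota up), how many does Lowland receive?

4

Standard divisor 2344944/10 ≈ 234494.4; standard quotas: Lowland 3.696, North 1.123, Central 1.716, Highland 3.465.
Rounding up gives 4, 2, 2, 4 = 12 seats, so the divisor must be adjusted.
With modified divisor 279800: modified quotas Lowland 3.097, North 0.941, Central 1.438, Highland 2.904.
Rounding up: Lowland 4, North 1, Central 2, Highland 3 (total 10).
Lowland receives 4.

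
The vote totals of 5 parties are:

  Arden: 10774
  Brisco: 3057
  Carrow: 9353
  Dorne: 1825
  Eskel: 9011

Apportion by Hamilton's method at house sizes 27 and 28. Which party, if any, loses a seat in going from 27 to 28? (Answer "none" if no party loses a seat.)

At 27 seats: Arden 9, Brisco 2, Carrow 7, Dorne 2, Eskel 7.
At 28 seats: Arden 9, Brisco 3, Carrow 8, Dorne 1, Eskel 7.
Dorne drops from 2 to 1.

Dorne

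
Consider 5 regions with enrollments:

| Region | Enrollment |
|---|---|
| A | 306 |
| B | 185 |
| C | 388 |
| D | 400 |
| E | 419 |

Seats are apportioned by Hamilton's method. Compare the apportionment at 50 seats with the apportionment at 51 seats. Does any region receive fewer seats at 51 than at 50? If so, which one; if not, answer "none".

B

At 50 seats: A 9, B 6, C 11, D 12, E 12.
At 51 seats: A 9, B 5, C 12, D 12, E 13.
B drops from 6 to 5.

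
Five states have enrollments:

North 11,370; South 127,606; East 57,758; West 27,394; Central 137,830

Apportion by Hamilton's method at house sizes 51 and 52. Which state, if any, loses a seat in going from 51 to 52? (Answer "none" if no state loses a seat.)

none

At 51 seats: North 2, South 18, East 8, West 4, Central 19.
At 52 seats: North 2, South 18, East 8, West 4, Central 20.
No state's allocation decreased.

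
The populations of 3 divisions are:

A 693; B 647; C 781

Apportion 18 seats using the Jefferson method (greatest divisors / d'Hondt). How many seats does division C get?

7

Standard divisor 2121/18 ≈ 117.833; standard quotas: A 5.881, B 5.491, C 6.628.
Rounding down gives 5, 5, 6 = 16 seats, so the divisor must be adjusted.
With modified divisor 110: modified quotas A 6.300, B 5.882, C 7.100.
Rounding down: A 6, B 5, C 7 (total 18).
C receives 7.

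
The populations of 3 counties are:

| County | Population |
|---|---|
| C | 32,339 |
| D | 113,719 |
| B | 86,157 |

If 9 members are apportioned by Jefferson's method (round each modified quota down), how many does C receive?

Standard divisor 232215/9 ≈ 25801.667; standard quotas: C 1.253, D 4.407, B 3.339.
Rounding down gives 1, 4, 3 = 8 seats, so the divisor must be adjusted.
With modified divisor 22100: modified quotas C 1.463, D 5.146, B 3.899.
Rounding down: C 1, D 5, B 3 (total 9).
C receives 1.

1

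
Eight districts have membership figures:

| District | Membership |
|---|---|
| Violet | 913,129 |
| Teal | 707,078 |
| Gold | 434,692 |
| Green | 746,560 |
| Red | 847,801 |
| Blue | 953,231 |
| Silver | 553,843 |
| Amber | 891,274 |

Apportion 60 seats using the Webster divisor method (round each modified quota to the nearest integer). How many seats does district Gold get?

4

Standard divisor 6047608/60 ≈ 100793.467; standard quotas: Violet 9.059, Teal 7.015, Gold 4.313, Green 7.407, Red 8.411, Blue 9.457, Silver 5.495, Amber 8.843.
Rounding to the nearest integer gives 9, 7, 4, 7, 8, 9, 5, 9 = 58 seats, so the divisor must be adjusted.
With modified divisor 100000: modified quotas Violet 9.131, Teal 7.071, Gold 4.347, Green 7.466, Red 8.478, Blue 9.532, Silver 5.538, Amber 8.913.
Rounding to the nearest integer: Violet 9, Teal 7, Gold 4, Green 7, Red 8, Blue 10, Silver 6, Amber 9 (total 60).
Gold receives 4.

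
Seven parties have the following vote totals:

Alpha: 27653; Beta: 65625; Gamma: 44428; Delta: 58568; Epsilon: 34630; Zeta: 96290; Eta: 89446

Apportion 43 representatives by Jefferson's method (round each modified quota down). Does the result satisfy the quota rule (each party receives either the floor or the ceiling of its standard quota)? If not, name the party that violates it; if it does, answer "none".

Standard quotas: Alpha 2.854, Beta 6.773, Gamma 4.585, Delta 6.045, Epsilon 3.574, Zeta 9.938, Eta 9.231.
Jefferson allocation: Alpha 3, Beta 7, Gamma 4, Delta 6, Epsilon 3, Zeta 10, Eta 10.
Every allocation lies between the lower and upper quota.

none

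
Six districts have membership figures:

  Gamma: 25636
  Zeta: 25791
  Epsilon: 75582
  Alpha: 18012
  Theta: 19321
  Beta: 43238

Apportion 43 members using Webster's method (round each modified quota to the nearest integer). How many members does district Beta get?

9

Standard divisor 207580/43 ≈ 4827.442; standard quotas: Gamma 5.310, Zeta 5.343, Epsilon 15.657, Alpha 3.731, Theta 4.002, Beta 8.957.
Rounding to the nearest integer gives Gamma 5, Zeta 5, Epsilon 16, Alpha 4, Theta 4, Beta 9 — total 43, matching the house size, so no adjustment is needed.
Beta receives 9.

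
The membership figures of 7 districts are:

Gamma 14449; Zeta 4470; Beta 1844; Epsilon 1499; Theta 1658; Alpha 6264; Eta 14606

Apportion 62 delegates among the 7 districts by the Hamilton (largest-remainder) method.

Total 44790; standard divisor 44790/62 ≈ 722.419.
Standard quotas: Gamma 20.0008, Zeta 6.1875, Beta 2.5525, Epsilon 2.0750, Theta 2.2951, Alpha 8.6709, Eta 20.2182.
Lower quotas: Gamma 20, Zeta 6, Beta 2, Epsilon 2, Theta 2, Alpha 8, Eta 20 (sum 60, leaving 2 seats).
Remainders in descending order: Alpha 0.6709, Beta 0.5525, Theta 0.2951, Eta 0.2182, Zeta 0.1875, Epsilon 0.0750, Gamma 0.0008.
Largest remainders: Alpha, Beta receive the extra seats.

Gamma=20; Zeta=6; Beta=3; Epsilon=2; Theta=2; Alpha=9; Eta=20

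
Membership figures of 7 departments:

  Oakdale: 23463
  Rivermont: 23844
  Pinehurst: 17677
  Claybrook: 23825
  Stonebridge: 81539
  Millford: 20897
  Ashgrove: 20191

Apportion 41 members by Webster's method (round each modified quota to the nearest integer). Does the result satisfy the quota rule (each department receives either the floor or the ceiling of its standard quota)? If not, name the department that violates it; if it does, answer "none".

Standard quotas: Oakdale 4.550, Rivermont 4.624, Pinehurst 3.428, Claybrook 4.620, Stonebridge 15.811, Millford 4.052, Ashgrove 3.915.
Webster allocation: Oakdale 4, Rivermont 5, Pinehurst 3, Claybrook 5, Stonebridge 16, Millford 4, Ashgrove 4.
Every allocation lies between the lower and upper quota.

none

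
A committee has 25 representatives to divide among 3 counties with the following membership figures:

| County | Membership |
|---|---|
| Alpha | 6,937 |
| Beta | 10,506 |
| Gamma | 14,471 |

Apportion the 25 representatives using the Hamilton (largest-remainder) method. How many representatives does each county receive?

Alpha: 6, Beta: 8, Gamma: 11

The standard divisor is 31914/25 ≈ 1276.56.
Standard quotas: Alpha 5.4341, Beta 8.2299, Gamma 11.3359.
Lower quotas: Alpha 5, Beta 8, Gamma 11 (sum 24, leaving 1 seat).
Remainders in descending order: Alpha 0.4341, Gamma 0.3359, Beta 0.2299.
Largest remainder: Alpha receives the extra seat.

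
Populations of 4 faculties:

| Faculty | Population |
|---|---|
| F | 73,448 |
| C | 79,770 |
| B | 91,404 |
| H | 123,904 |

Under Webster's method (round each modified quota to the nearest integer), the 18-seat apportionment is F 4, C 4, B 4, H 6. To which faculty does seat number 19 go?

Priority for the next seat is population ÷ (current seats + 0.5).
Priorities: F 16321.778, C 17726.667, B 20312.000, H 19062.154.
Highest priority: B.

B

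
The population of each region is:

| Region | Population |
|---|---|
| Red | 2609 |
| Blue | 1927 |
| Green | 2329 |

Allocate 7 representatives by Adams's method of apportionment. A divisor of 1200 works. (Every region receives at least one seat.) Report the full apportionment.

Red 3, Blue 2, Green 2

With modified divisor 1200: modified quotas Red 2.174, Blue 1.606, Green 1.941.
Rounding up: Red 3, Blue 2, Green 2 (total 7).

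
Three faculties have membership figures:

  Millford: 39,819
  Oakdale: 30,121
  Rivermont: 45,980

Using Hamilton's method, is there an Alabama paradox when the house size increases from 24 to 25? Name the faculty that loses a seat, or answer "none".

At 24 seats: Millford 8, Oakdale 6, Rivermont 10.
At 25 seats: Millford 9, Oakdale 6, Rivermont 10.
No faculty's allocation decreased.

none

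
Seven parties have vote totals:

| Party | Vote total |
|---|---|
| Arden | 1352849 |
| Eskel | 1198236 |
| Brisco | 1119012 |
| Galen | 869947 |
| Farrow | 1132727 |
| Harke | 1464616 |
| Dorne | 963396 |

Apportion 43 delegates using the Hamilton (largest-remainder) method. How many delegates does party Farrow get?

The standard divisor is 8100783/43 ≈ 188390.302.
Standard quotas: Arden 7.1811, Eskel 6.3604, Brisco 5.9399, Galen 4.6178, Farrow 6.0127, Harke 7.7744, Dorne 5.1138.
Lower quotas: Arden 7, Eskel 6, Brisco 5, Galen 4, Farrow 6, Harke 7, Dorne 5 (sum 40, leaving 3 seats).
Remainders in descending order: Brisco 0.9399, Harke 0.7744, Galen 0.6178, Eskel 0.3604, Arden 0.1811, Dorne 0.1138, Farrow 0.0127.
The surplus seats go to Brisco, Harke, Galen.
Farrow receives 6.

6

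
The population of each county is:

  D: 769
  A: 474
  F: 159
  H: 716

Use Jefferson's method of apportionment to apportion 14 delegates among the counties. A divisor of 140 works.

D 5, A 3, F 1, H 5

With modified divisor 140: modified quotas D 5.493, A 3.386, F 1.136, H 5.114.
Rounding down: D 5, A 3, F 1, H 5 (total 14).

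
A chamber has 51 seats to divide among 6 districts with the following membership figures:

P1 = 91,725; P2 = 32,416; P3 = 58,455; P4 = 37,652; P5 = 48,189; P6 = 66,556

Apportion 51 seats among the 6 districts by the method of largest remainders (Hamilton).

Total 334993; standard divisor 334993/51 ≈ 6568.49.
Standard quotas: P1 13.9644, P2 4.9351, P3 8.8993, P4 5.7322, P5 7.3364, P6 10.1326.
Lower quotas: P1 13, P2 4, P3 8, P4 5, P5 7, P6 10 (sum 47, leaving 4 seats).
Remainders in descending order: P1 0.9644, P2 0.9351, P3 0.8993, P4 0.7322, P5 0.3364, P6 0.1326.
The surplus seats go to P1, P2, P3, P4.

P1 14, P2 5, P3 9, P4 6, P5 7, P6 10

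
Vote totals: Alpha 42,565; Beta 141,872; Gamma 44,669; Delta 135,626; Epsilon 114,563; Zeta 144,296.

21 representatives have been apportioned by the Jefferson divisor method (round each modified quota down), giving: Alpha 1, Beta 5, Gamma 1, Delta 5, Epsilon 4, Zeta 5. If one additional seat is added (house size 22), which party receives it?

Priority for the next seat is population ÷ (current seats + 1).
Priorities: Alpha 21282.500, Beta 23645.333, Gamma 22334.500, Delta 22604.333, Epsilon 22912.600, Zeta 24049.333.
Highest priority: Zeta.

Zeta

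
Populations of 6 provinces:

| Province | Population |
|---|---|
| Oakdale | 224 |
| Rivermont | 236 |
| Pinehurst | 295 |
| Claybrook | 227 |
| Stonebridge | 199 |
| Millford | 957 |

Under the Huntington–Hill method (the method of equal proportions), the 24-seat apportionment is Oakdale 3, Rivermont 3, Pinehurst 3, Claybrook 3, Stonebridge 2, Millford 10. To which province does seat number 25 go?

Priority for the next seat is population ÷ (√(s·(s+1))).
Priorities: Oakdale 64.663, Rivermont 68.127, Pinehurst 85.159, Claybrook 65.529, Stonebridge 81.241, Millford 91.246.
Highest priority: Millford.

Millford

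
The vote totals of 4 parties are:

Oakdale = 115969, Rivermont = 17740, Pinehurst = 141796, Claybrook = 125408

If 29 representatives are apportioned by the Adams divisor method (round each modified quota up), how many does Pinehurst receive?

10

Standard divisor 400913/29 ≈ 13824.586; standard quotas: Oakdale 8.389, Rivermont 1.283, Pinehurst 10.257, Claybrook 9.071.
Rounding up gives 9, 2, 11, 10 = 32 seats, so the divisor must be adjusted.
With modified divisor 15100: modified quotas Oakdale 7.680, Rivermont 1.175, Pinehurst 9.390, Claybrook 8.305.
Rounding up: Oakdale 8, Rivermont 2, Pinehurst 10, Claybrook 9 (total 29).
Pinehurst receives 10.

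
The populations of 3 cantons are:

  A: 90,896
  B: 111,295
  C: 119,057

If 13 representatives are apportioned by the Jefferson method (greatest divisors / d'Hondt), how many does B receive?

4

Standard divisor 321248/13 ≈ 24711.385; standard quotas: A 3.678, B 4.504, C 4.818.
Rounding down gives 3, 4, 4 = 11 seats, so the divisor must be adjusted.
With modified divisor 22500: modified quotas A 4.040, B 4.946, C 5.291.
Rounding down: A 4, B 4, C 5 (total 13).
B receives 4.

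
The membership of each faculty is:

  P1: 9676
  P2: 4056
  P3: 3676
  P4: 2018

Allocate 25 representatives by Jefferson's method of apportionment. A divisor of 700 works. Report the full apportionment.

With modified divisor 700: modified quotas P1 13.823, P2 5.794, P3 5.251, P4 2.883.
Rounding down: P1 13, P2 5, P3 5, P4 2 (total 25).

P1 13, P2 5, P3 5, P4 2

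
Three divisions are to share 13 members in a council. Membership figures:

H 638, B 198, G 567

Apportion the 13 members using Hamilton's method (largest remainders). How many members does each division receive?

H=6, B=2, G=5

Total 1403; standard divisor 1403/13 ≈ 107.923.
Standard quotas: H 5.912, B 1.835, G 5.254.
Lower quotas: H 5, B 1, G 5 (sum 11, leaving 2 seats).
Remainders in descending order: H 0.912, B 0.835, G 0.254.
Largest remainders: H, B receive the extra seats.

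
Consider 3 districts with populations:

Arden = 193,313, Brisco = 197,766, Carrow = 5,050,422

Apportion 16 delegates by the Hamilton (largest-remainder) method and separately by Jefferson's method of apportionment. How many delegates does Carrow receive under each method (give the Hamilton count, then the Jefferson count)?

Hamilton: Arden 0, Brisco 1, Carrow 15.
Jefferson: Arden 0, Brisco 0, Carrow 16.
Carrow gets 15 under Hamilton and 16 under Jefferson.

15 and 16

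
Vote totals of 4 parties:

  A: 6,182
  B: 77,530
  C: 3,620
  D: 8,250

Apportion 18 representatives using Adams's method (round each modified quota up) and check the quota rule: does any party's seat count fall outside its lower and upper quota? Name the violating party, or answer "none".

Standard quotas: A 1.164, B 14.600, C 0.682, D 1.554.
Adams allocation: A 2, B 13, C 1, D 2.
B has quota 14.600 (lower 14, upper 15) but receives 13 — outside the quota interval.

B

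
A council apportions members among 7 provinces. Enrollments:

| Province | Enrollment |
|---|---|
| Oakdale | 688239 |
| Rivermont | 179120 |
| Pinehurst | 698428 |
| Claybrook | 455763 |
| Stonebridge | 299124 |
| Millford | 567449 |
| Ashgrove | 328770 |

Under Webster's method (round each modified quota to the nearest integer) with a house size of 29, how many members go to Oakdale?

Standard divisor 3216893/29 ≈ 110927.345; standard quotas: Oakdale 6.204, Rivermont 1.615, Pinehurst 6.296, Claybrook 4.109, Stonebridge 2.697, Millford 5.116, Ashgrove 2.964.
Rounding to the nearest integer gives Oakdale 6, Rivermont 2, Pinehurst 6, Claybrook 4, Stonebridge 3, Millford 5, Ashgrove 3 — total 29, matching the house size, so no adjustment is needed.
Oakdale receives 6.

6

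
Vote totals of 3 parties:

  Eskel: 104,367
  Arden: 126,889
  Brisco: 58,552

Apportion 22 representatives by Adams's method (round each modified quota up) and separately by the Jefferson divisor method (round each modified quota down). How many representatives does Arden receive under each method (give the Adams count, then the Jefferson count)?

Adams: Eskel 8, Arden 9, Brisco 5.
Jefferson: Eskel 8, Arden 10, Brisco 4.
Arden gets 9 under Adams and 10 under Jefferson.

9 and 10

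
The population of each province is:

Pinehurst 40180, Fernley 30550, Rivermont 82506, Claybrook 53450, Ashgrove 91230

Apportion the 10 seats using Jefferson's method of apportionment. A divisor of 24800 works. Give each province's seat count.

With modified divisor 24800: modified quotas Pinehurst 1.620, Fernley 1.232, Rivermont 3.327, Claybrook 2.155, Ashgrove 3.679.
Rounding down: Pinehurst 1, Fernley 1, Rivermont 3, Claybrook 2, Ashgrove 3 (total 10).

Pinehurst=1, Fernley=1, Rivermont=3, Claybrook=2, Ashgrove=3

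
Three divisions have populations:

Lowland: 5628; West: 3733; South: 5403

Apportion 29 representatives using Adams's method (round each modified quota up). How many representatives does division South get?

Standard divisor 14764/29 ≈ 509.103; standard quotas: Lowland 11.055, West 7.332, South 10.613.
Rounding up gives 12, 8, 11 = 31 seats, so the divisor must be adjusted.
With modified divisor 537: modified quotas Lowland 10.480, West 6.952, South 10.061.
Rounding up: Lowland 11, West 7, South 11 (total 29).
South receives 11.

11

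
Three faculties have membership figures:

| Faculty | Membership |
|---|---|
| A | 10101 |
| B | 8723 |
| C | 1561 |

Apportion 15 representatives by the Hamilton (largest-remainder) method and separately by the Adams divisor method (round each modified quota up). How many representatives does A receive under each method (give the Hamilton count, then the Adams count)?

Hamilton: A 8, B 6, C 1.
Adams: A 7, B 6, C 2.
A gets 8 under Hamilton and 7 under Adams.

8 and 7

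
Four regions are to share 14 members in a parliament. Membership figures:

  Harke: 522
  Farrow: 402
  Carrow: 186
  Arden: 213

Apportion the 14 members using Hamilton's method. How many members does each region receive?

Harke 6, Farrow 4, Carrow 2, Arden 2

Standard divisor: 1323 ÷ 14 ≈ 94.5.
Standard quotas: Harke 5.524, Farrow 4.254, Carrow 1.968, Arden 2.254.
Lower quotas: Harke 5, Farrow 4, Carrow 1, Arden 2 (sum 12, leaving 2 seats).
Remainders in descending order: Carrow 0.968, Harke 0.524, Farrow 0.254, Arden 0.254.
Largest remainders: Carrow, Harke receive the extra seats.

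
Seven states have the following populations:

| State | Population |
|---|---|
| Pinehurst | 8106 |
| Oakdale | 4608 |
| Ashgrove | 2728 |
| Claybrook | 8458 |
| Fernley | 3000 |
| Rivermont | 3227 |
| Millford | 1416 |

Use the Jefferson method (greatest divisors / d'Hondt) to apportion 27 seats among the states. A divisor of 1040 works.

With modified divisor 1040: modified quotas Pinehurst 7.794, Oakdale 4.431, Ashgrove 2.623, Claybrook 8.133, Fernley 2.885, Rivermont 3.103, Millford 1.362.
Rounding down: Pinehurst 7, Oakdale 4, Ashgrove 2, Claybrook 8, Fernley 2, Rivermont 3, Millford 1 (total 27).

Pinehurst=7, Oakdale=4, Ashgrove=2, Claybrook=8, Fernley=2, Rivermont=3, Millford=1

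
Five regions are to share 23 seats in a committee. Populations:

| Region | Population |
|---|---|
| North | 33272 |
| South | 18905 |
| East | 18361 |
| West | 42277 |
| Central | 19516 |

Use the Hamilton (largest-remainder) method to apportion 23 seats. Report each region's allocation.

North: 6, South: 3, East: 3, West: 7, Central: 4

Total 132331; standard divisor 132331/23 ≈ 5753.522.
Standard quotas: North 5.7829, South 3.2858, East 3.1913, West 7.3480, Central 3.3920.
Lower quotas: North 5, South 3, East 3, West 7, Central 3 (sum 21, leaving 2 seats).
Remainders in descending order: North 0.7829, Central 0.3920, West 0.3480, South 0.2858, East 0.1913.
The surplus seats go to North, Central.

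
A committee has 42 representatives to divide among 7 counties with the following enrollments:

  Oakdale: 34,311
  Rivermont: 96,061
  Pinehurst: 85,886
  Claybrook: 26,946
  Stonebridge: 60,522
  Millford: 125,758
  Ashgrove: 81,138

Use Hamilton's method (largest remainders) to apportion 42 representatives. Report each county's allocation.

Standard divisor: 510622 ÷ 42 ≈ 12157.667.
Standard quotas: Oakdale 2.8222, Rivermont 7.9013, Pinehurst 7.0643, Claybrook 2.2164, Stonebridge 4.9781, Millford 10.3439, Ashgrove 6.6738.
Lower quotas: Oakdale 2, Rivermont 7, Pinehurst 7, Claybrook 2, Stonebridge 4, Millford 10, Ashgrove 6 (sum 38, leaving 4 seats).
Remainders in descending order: Stonebridge 0.9781, Rivermont 0.9013, Oakdale 0.8222, Ashgrove 0.6738, Millford 0.3439, Claybrook 0.2164, Pinehurst 0.0643.
The surplus seats go to Stonebridge, Rivermont, Oakdale, Ashgrove.

Oakdale 3; Rivermont 8; Pinehurst 7; Claybrook 2; Stonebridge 5; Millford 10; Ashgrove 7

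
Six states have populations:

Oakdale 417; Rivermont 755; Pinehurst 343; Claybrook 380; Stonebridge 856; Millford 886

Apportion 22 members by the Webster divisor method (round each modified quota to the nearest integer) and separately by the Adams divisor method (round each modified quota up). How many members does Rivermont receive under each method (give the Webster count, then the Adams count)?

Webster: Oakdale 3, Rivermont 5, Pinehurst 2, Claybrook 2, Stonebridge 5, Millford 5.
Adams: Oakdale 3, Rivermont 4, Pinehurst 2, Claybrook 3, Stonebridge 5, Millford 5.
Rivermont gets 5 under Webster and 4 under Adams.

5 and 4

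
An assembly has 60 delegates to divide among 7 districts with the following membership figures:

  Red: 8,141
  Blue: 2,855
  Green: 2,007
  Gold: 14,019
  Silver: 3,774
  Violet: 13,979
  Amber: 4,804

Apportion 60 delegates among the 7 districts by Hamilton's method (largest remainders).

Red=10, Blue=3, Green=2, Gold=17, Silver=5, Violet=17, Amber=6

Total 49579; standard divisor 49579/60 ≈ 826.317.
Standard quotas: Red 9.8522, Blue 3.4551, Green 2.4289, Gold 16.9657, Silver 4.5673, Violet 16.9172, Amber 5.8138.
Lower quotas: Red 9, Blue 3, Green 2, Gold 16, Silver 4, Violet 16, Amber 5 (sum 55, leaving 5 seats).
Remainders in descending order: Gold 0.9657, Violet 0.9172, Red 0.8522, Amber 0.8138, Silver 0.5673, Blue 0.4551, Green 0.4289.
The surplus seats go to Gold, Violet, Red, Amber, Silver.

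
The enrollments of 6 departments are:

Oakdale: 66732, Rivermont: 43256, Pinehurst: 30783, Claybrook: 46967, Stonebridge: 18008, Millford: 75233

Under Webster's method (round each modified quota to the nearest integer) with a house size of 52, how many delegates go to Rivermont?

Standard divisor 280979/52 ≈ 5403.442; standard quotas: Oakdale 12.350, Rivermont 8.005, Pinehurst 5.697, Claybrook 8.692, Stonebridge 3.333, Millford 13.923.
Rounding to the nearest integer gives Oakdale 12, Rivermont 8, Pinehurst 6, Claybrook 9, Stonebridge 3, Millford 14 — total 52, matching the house size, so no adjustment is needed.
Rivermont receives 8.

8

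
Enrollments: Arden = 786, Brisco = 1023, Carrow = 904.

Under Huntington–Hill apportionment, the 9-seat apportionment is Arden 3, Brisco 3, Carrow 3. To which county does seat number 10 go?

Priority for the next seat is population ÷ (√(s·(s+1))).
Priorities: Arden 226.899, Brisco 295.315, Carrow 260.962.
Highest priority: Brisco.

Brisco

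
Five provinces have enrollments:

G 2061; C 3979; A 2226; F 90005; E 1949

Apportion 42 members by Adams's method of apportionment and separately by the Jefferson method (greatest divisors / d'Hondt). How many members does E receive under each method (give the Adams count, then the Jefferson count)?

Adams: G 1, C 2, A 1, F 37, E 1.
Jefferson: G 0, C 1, A 1, F 40, E 0.
E gets 1 under Adams and 0 under Jefferson.

1 and 0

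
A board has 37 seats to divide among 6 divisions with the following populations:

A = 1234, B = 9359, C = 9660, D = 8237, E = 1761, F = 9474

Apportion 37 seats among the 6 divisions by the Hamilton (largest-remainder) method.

A 1; B 9; C 9; D 8; E 1; F 9

Total 39725; standard divisor 39725/37 ≈ 1073.649.
Standard quotas: A 1.1494, B 8.7170, C 8.9974, D 7.6720, E 1.6402, F 8.8241.
Lower quotas: A 1, B 8, C 8, D 7, E 1, F 8 (sum 33, leaving 4 seats).
Remainders in descending order: C 0.9974, F 0.8241, B 0.7170, D 0.6720, E 0.6402, A 0.1494.
Largest remainders: C, F, B, D receive the extra seats.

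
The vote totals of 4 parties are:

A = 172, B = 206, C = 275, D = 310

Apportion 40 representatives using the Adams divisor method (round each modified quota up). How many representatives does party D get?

13

Standard divisor 963/40 ≈ 24.075; standard quotas: A 7.144, B 8.557, C 11.423, D 12.876.
Rounding up gives 8, 9, 12, 13 = 42 seats, so the divisor must be adjusted.
With modified divisor 25.4: modified quotas A 6.772, B 8.110, C 10.827, D 12.205.
Rounding up: A 7, B 9, C 11, D 13 (total 40).
D receives 13.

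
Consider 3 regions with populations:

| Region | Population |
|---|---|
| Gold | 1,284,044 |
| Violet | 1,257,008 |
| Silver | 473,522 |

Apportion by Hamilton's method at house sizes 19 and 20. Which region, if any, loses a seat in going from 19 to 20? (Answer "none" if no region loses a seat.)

At 19 seats: Gold 8, Violet 8, Silver 3.
At 20 seats: Gold 9, Violet 8, Silver 3.
No region's allocation decreased.

none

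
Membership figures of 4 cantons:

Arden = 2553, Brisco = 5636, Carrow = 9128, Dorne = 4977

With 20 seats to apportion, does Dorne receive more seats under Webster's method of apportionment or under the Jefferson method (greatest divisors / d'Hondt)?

Webster: Arden 2, Brisco 5, Carrow 8, Dorne 5.
Jefferson: Arden 2, Brisco 5, Carrow 9, Dorne 4.
Dorne gets 5 under Webster and 4 under Jefferson.

Webster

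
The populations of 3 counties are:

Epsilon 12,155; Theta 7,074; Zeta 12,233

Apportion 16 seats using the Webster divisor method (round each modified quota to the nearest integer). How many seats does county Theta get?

Standard divisor 31462/16 ≈ 1966.375; standard quotas: Epsilon 6.181, Theta 3.597, Zeta 6.221.
Rounding to the nearest integer gives Epsilon 6, Theta 4, Zeta 6 — total 16, matching the house size, so no adjustment is needed.
Theta receives 4.

4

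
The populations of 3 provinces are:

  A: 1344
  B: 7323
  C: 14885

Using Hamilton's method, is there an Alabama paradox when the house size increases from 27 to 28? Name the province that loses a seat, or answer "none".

At 27 seats: A 2, B 8, C 17.
At 28 seats: A 1, B 9, C 18.
A drops from 2 to 1.

A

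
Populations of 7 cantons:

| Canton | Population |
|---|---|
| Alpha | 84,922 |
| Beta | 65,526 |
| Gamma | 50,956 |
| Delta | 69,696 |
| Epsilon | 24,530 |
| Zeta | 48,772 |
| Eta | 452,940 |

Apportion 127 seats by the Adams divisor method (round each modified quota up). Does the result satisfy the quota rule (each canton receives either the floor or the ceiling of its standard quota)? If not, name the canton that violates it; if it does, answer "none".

Eta

Standard quotas: Alpha 13.526, Beta 10.437, Gamma 8.116, Delta 11.101, Epsilon 3.907, Zeta 7.768, Eta 72.144.
Adams allocation: Alpha 14, Beta 11, Gamma 8, Delta 11, Epsilon 4, Zeta 8, Eta 71.
Eta has quota 72.144 (lower 72, upper 73) but receives 71 — outside the quota interval.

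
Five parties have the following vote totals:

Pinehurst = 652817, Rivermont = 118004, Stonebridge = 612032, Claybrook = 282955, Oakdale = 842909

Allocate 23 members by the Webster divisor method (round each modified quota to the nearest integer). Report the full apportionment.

Pinehurst=6, Rivermont=1, Stonebridge=5, Claybrook=3, Oakdale=8

Standard divisor 2508717/23 ≈ 109074.652; standard quotas: Pinehurst 5.985, Rivermont 1.082, Stonebridge 5.611, Claybrook 2.594, Oakdale 7.728.
Rounding to the nearest integer gives 6, 1, 6, 3, 8 = 24 seats, so the divisor must be adjusted.
With modified divisor 111800: modified quotas Pinehurst 5.839, Rivermont 1.055, Stonebridge 5.474, Claybrook 2.531, Oakdale 7.539.
Rounding to the nearest integer: Pinehurst 6, Rivermont 1, Stonebridge 5, Claybrook 3, Oakdale 8 (total 23).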